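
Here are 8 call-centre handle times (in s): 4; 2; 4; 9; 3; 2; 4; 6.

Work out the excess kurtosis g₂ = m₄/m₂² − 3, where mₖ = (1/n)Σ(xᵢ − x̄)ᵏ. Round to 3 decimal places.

0.255

x̄ = 4.2500
Σ(xᵢ − x̄)² = 37.5000 ⇒ m₂ = 4.68750
Σ(xᵢ − x̄)⁴ = 572.1563 ⇒ m₄ = 71.51953
m₂² = 21.97266
g₂ = m₄/m₂² − 3 = 3.25493 − 3 ≈ 0.255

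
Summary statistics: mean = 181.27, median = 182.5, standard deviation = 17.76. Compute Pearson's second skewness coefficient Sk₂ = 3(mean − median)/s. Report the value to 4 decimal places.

Sk₂ = 3(181.27 − 182.5) / 17.76 = 3 × -1.2300 / 17.76
    = -3.6900 / 17.76 ≈ -0.2078

-0.2078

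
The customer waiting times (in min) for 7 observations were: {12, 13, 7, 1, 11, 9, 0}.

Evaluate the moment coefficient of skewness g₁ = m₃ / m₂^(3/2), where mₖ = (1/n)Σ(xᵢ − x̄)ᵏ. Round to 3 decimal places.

x̄ = (12 + 13 + 7 + 1 + 11 + 9 + 0) / 7 = 7.5714
deviations (xᵢ − x̄): 4.4286, 5.4286, -0.5714, -6.5714, 3.4286, 1.4286, -7.5714
Σ(xᵢ − x̄)² = 163.7143 ⇒ m₂ = 163.7143/7 = 23.38776
Σ(xᵢ − x̄)³ = -427.9592 ⇒ m₃ = -427.9592/7 = -61.13703
m₂^(3/2) = 23.38776^(1.5) = 113.10526
g₁ = m₃ / m₂^(3/2) = -61.13703 / 113.10526 ≈ -0.541

-0.541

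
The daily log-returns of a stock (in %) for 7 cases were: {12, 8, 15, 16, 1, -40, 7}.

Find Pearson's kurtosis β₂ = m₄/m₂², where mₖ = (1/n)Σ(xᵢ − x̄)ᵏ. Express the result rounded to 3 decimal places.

x̄ = 2.7143
Σ(xᵢ − x̄)² = 2287.4286 ⇒ m₂ = 326.77551
Σ(xᵢ − x̄)⁴ = 3391337.0845 ⇒ m₄ = 484476.72636
m₂² = 106782.23407
β₂ = m₄/m₂² = 484476.72636 / 106782.23407 ≈ 4.537

4.537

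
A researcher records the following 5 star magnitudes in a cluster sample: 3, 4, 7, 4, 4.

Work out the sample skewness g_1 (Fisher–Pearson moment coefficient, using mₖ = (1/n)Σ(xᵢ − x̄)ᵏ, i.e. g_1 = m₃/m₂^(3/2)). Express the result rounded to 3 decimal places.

1.173

x̄ = (3 + 4 + 7 + 4 + 4) / 5 = 4.4000
deviations (xᵢ − x̄): -1.4000, -0.4000, 2.6000, -0.4000, -0.4000
Σ(xᵢ − x̄)² = 9.2000 ⇒ m₂ = 9.2000/5 = 1.84000
Σ(xᵢ − x̄)³ = 14.6400 ⇒ m₃ = 14.6400/5 = 2.92800
m₂^(3/2) = 1.84000^(1.5) = 2.49590
g_1 = m₃ / m₂^(3/2) = 2.92800 / 2.49590 ≈ 1.173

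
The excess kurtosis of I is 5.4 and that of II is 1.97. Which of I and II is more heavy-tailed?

Higher excess kurtosis ⇒ heavier tails relative to the normal distribution.
5.4 vs 1.97: the larger is 5.4, so I has heavier tails.

I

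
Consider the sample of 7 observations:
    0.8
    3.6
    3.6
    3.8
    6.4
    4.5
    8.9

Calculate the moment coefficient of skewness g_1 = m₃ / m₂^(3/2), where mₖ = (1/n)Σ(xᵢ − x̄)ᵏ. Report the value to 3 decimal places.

0.416

x̄ = (0.8 + 3.6 + 3.6 + 3.8 + 6.4 + 4.5 + 8.9) / 7 = 4.5143
deviations (xᵢ − x̄): -3.7143, -0.9143, -0.9143, -0.7143, 1.8857, -0.0143, 4.3857
Σ(xᵢ − x̄)² = 38.7686 ⇒ m₂ = 38.7686/7 = 5.53837
Σ(xᵢ − x̄)³ = 37.9275 ⇒ m₃ = 37.9275/7 = 5.41821
m₂^(3/2) = 5.53837^(1.5) = 13.03385
g_1 = m₃ / m₂^(3/2) = 5.41821 / 13.03385 ≈ 0.416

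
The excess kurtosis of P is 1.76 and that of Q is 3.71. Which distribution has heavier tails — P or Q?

Q

Higher excess kurtosis ⇒ heavier tails relative to the normal distribution.
1.76 vs 3.71: the larger is 3.71, so Q has heavier tails.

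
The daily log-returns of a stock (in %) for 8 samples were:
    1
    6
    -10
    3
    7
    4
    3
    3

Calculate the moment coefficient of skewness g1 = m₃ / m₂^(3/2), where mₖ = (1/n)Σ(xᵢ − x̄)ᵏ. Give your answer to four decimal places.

-1.6909

x̄ = (1 + 6 - 10 + 3 + 7 + 4 + 3 + 3) / 8 = 2.1250
deviations (xᵢ − x̄): -1.1250, 3.8750, -12.1250, 0.8750, 4.8750, 1.8750, 0.8750, 0.8750
Σ(xᵢ − x̄)² = 192.8750 ⇒ m₂ = 192.8750/8 = 24.10938
Σ(xᵢ − x̄)³ = -1601.3438 ⇒ m₃ = -1601.3438/8 = -200.16797
m₂^(3/2) = 24.10938^(1.5) = 118.38016
g1 = m₃ / m₂^(3/2) = -200.16797 / 118.38016 ≈ -1.6909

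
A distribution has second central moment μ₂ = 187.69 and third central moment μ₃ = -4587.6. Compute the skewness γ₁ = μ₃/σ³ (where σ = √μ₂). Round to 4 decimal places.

-1.7841

σ = √μ₂ = √187.69 = 13.70000
σ³ = μ₂^(3/2) = 2571.35300
γ₁ = μ₃/σ³ = -4587.6 / 2571.35300 ≈ -1.7841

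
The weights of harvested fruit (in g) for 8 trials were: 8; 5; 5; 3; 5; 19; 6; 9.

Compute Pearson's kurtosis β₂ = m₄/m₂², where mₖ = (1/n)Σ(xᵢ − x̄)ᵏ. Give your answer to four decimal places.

4.6559

x̄ = 7.5000
Σ(xᵢ − x̄)² = 176.0000 ⇒ m₂ = 22.00000
Σ(xᵢ − x̄)⁴ = 18027.5000 ⇒ m₄ = 2253.43750
m₂² = 484.00000
β₂ = m₄/m₂² = 2253.43750 / 484.00000 ≈ 4.6559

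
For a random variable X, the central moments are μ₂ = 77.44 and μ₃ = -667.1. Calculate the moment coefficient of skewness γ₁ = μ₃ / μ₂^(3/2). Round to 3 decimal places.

σ = √μ₂ = √77.44 = 8.80000
σ³ = μ₂^(3/2) = 681.47200
γ₁ = μ₃/σ³ = -667.1 / 681.47200 ≈ -0.979

-0.979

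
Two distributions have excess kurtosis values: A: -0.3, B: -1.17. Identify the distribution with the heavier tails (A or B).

Higher excess kurtosis ⇒ heavier tails relative to the normal distribution.
-0.3 vs -1.17: the larger is -0.3, so A has heavier tails.

A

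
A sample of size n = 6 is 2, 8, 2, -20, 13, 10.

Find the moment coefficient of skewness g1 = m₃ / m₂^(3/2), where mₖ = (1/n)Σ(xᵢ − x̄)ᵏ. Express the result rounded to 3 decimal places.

x̄ = (2 + 8 + 2 - 20 + 13 + 10) / 6 = 2.5000
deviations (xᵢ − x̄): -0.5000, 5.5000, -0.5000, -22.5000, 10.5000, 7.5000
Σ(xᵢ − x̄)² = 703.5000 ⇒ m₂ = 703.5000/6 = 117.25000
Σ(xᵢ − x̄)³ = -9645.0000 ⇒ m₃ = -9645.0000/6 = -1607.50000
m₂^(3/2) = 117.25000^(1.5) = 1269.60691
g1 = m₃ / m₂^(3/2) = -1607.50000 / 1269.60691 ≈ -1.266

-1.266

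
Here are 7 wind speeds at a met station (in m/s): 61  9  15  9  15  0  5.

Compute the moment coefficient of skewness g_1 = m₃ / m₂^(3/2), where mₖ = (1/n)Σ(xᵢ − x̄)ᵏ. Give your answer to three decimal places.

1.752

x̄ = (61 + 9 + 15 + 9 + 15 + 0 + 5) / 7 = 16.2857
deviations (xᵢ − x̄): 44.7143, -7.2857, -1.2857, -7.2857, -1.2857, -16.2857, -11.2857
Σ(xᵢ − x̄)² = 2501.4286 ⇒ m₂ = 2501.4286/7 = 357.34694
Σ(xᵢ − x̄)³ = 82865.7551 ⇒ m₃ = 82865.7551/7 = 11837.96501
m₂^(3/2) = 357.34694^(1.5) = 6755.15159
g_1 = m₃ / m₂^(3/2) = 11837.96501 / 6755.15159 ≈ 1.752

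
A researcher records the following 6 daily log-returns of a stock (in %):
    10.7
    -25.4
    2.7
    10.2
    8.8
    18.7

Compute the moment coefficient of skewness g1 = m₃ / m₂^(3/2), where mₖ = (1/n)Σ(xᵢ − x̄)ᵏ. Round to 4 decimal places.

-1.3518

x̄ = (10.7 - 25.4 + 2.7 + 10.2 + 8.8 + 18.7) / 6 = 4.2833
deviations (xᵢ − x̄): 6.4167, -29.6833, -1.5833, 5.9167, 4.5167, 14.4167
Σ(xᵢ − x̄)² = 1188.0283 ⇒ m₂ = 1188.0283/6 = 198.00472
Σ(xᵢ − x̄)³ = -22598.1356 ⇒ m₃ = -22598.1356/6 = -3766.35593
m₂^(3/2) = 198.00472^(1.5) = 2786.20663
g1 = m₃ / m₂^(3/2) = -3766.35593 / 2786.20663 ≈ -1.3518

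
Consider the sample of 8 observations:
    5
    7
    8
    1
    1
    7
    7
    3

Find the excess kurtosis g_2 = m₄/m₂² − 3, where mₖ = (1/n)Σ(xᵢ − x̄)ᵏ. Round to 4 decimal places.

x̄ = 4.8750
Σ(xᵢ − x̄)² = 56.8750 ⇒ m₂ = 7.10938
Σ(xᵢ − x̄)⁴ = 619.8379 ⇒ m₄ = 77.47974
m₂² = 50.54321
g_2 = m₄/m₂² − 3 = 1.53294 − 3 ≈ -1.4671

-1.4671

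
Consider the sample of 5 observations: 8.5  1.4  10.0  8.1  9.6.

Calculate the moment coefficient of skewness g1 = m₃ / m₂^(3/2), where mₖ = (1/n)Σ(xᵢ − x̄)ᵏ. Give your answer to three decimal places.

x̄ = (8.5 + 1.4 + 10.0 + 8.1 + 9.6) / 5 = 7.5200
deviations (xᵢ − x̄): 0.9800, -6.1200, 2.4800, 0.5800, 2.0800
Σ(xᵢ − x̄)² = 49.2280 ⇒ m₂ = 49.2280/5 = 9.84560
Σ(xᵢ − x̄)³ = -203.8327 ⇒ m₃ = -203.8327/5 = -40.76654
m₂^(3/2) = 9.84560^(1.5) = 30.89323
g1 = m₃ / m₂^(3/2) = -40.76654 / 30.89323 ≈ -1.320

-1.320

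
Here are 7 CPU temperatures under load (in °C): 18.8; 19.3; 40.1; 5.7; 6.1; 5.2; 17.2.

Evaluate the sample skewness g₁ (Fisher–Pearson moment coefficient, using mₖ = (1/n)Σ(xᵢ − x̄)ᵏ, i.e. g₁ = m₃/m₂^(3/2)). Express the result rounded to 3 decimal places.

x̄ = (18.8 + 19.3 + 40.1 + 5.7 + 6.1 + 5.2 + 17.2) / 7 = 16.0571
deviations (xᵢ − x̄): 2.7429, 3.2429, 24.0429, -10.3571, -9.9571, -10.8571, 1.1429
Σ(xᵢ − x̄)² = 921.6971 ⇒ m₂ = 921.6971/7 = 131.67102
Σ(xᵢ − x̄)³ = 10576.3935 ⇒ m₃ = 10576.3935/7 = 1510.91335
m₂^(3/2) = 131.67102^(1.5) = 1510.89854
g₁ = m₃ / m₂^(3/2) = 1510.91335 / 1510.89854 ≈ 1.000

1.000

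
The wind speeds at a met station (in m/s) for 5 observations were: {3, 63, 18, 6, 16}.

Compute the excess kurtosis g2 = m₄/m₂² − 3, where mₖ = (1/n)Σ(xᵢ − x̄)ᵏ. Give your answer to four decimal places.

x̄ = 21.2000
Σ(xᵢ − x̄)² = 2346.8000 ⇒ m₂ = 469.36000
Σ(xᵢ − x̄)⁴ = 3216783.0560 ⇒ m₄ = 643356.61120
m₂² = 220298.80960
g2 = m₄/m₂² − 3 = 2.92038 − 3 ≈ -0.0796

-0.0796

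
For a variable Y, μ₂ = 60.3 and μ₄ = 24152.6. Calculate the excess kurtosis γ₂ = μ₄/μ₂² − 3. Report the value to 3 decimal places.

3.642

μ₂² = 60.3² = 3636.09000
μ₄/μ₂² = 24152.6 / 3636.09000 = 6.64246
γ₂ = 6.64246 − 3 ≈ 3.642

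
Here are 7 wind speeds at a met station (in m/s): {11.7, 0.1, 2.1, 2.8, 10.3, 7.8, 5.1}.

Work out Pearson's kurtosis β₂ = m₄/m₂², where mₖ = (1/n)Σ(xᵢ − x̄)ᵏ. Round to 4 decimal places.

x̄ = 5.7000
Σ(xᵢ − x̄)² = 114.6600 ⇒ m₂ = 16.38000
Σ(xᵢ − x̄)⁴ = 2985.4626 ⇒ m₄ = 426.49466
m₂² = 268.30440
β₂ = m₄/m₂² = 426.49466 / 268.30440 ≈ 1.5896

1.5896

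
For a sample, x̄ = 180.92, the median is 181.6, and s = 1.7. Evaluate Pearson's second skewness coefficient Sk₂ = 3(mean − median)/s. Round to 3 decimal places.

-1.200

Sk₂ = 3(180.92 − 181.6) / 1.7 = 3 × -0.6800 / 1.7
    = -2.0400 / 1.7 ≈ -1.200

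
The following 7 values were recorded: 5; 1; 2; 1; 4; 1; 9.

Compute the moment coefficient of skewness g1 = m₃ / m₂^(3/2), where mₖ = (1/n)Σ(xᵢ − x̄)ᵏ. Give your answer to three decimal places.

1.044

x̄ = (5 + 1 + 2 + 1 + 4 + 1 + 9) / 7 = 3.2857
deviations (xᵢ − x̄): 1.7143, -2.2857, -1.2857, -2.2857, 0.7143, -2.2857, 5.7143
Σ(xᵢ − x̄)² = 53.4286 ⇒ m₂ = 53.4286/7 = 7.63265
Σ(xᵢ − x̄)³ = 154.0408 ⇒ m₃ = 154.0408/7 = 22.00583
m₂^(3/2) = 7.63265^(1.5) = 21.08693
g1 = m₃ / m₂^(3/2) = 22.00583 / 21.08693 ≈ 1.044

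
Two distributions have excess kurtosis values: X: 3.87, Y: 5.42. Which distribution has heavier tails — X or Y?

Y

Higher excess kurtosis ⇒ heavier tails relative to the normal distribution.
3.87 vs 5.42: the larger is 5.42, so Y has heavier tails.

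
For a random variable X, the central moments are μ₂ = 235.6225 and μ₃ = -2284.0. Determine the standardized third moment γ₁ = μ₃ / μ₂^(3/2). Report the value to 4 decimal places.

-0.6315

σ = √μ₂ = √235.6225 = 15.35000
σ³ = μ₂^(3/2) = 3616.80538
γ₁ = μ₃/σ³ = -2284.0 / 3616.80538 ≈ -0.6315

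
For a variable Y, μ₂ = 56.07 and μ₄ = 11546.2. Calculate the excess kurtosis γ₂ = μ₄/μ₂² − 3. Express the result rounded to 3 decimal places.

μ₂² = 56.07² = 3143.84490
μ₄/μ₂² = 11546.2 / 3143.84490 = 3.67264
γ₂ = 3.67264 − 3 ≈ 0.673

0.673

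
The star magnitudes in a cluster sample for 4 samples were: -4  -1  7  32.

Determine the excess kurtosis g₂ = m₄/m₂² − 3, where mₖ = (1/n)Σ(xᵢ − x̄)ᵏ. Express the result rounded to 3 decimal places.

x̄ = 8.5000
Σ(xᵢ − x̄)² = 801.0000 ⇒ m₂ = 200.25000
Σ(xᵢ − x̄)⁴ = 337544.2500 ⇒ m₄ = 84386.06250
m₂² = 40100.06250
g₂ = m₄/m₂² − 3 = 2.10439 − 3 ≈ -0.896

-0.896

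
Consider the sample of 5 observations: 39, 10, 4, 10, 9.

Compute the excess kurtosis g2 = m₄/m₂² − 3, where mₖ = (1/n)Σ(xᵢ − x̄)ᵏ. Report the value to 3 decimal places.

0.109

x̄ = 14.4000
Σ(xᵢ − x̄)² = 781.2000 ⇒ m₂ = 156.24000
Σ(xᵢ − x̄)⁴ = 379517.1360 ⇒ m₄ = 75903.42720
m₂² = 24410.93760
g2 = m₄/m₂² − 3 = 3.10940 − 3 ≈ 0.109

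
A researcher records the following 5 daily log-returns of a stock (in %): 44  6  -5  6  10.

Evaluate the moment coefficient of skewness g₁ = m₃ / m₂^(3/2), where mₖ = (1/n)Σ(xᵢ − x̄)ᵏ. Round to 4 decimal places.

x̄ = (44 + 6 - 5 + 6 + 10) / 5 = 12.2000
deviations (xᵢ − x̄): 31.8000, -6.2000, -17.2000, -6.2000, -2.2000
Σ(xᵢ − x̄)² = 1388.8000 ⇒ m₂ = 1388.8000/5 = 277.76000
Σ(xᵢ − x̄)³ = 26581.6800 ⇒ m₃ = 26581.6800/5 = 5316.33600
m₂^(3/2) = 277.76000^(1.5) = 4629.18519
g₁ = m₃ / m₂^(3/2) = 5316.33600 / 4629.18519 ≈ 1.1484

1.1484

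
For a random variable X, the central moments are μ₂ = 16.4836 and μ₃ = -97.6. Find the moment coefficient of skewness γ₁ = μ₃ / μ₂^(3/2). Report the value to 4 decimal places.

σ = √μ₂ = √16.4836 = 4.06000
σ³ = μ₂^(3/2) = 66.92342
γ₁ = μ₃/σ³ = -97.6 / 66.92342 ≈ -1.4584

-1.4584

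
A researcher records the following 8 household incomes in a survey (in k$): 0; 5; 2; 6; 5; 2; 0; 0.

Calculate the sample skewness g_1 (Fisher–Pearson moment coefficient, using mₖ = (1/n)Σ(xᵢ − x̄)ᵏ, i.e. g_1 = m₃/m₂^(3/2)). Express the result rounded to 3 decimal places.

x̄ = (0 + 5 + 2 + 6 + 5 + 2 + 0 + 0) / 8 = 2.5000
deviations (xᵢ − x̄): -2.5000, 2.5000, -0.5000, 3.5000, 2.5000, -0.5000, -2.5000, -2.5000
Σ(xᵢ − x̄)² = 44.0000 ⇒ m₂ = 44.0000/8 = 5.50000
Σ(xᵢ − x̄)³ = 27.0000 ⇒ m₃ = 27.0000/8 = 3.37500
m₂^(3/2) = 5.50000^(1.5) = 12.89864
g_1 = m₃ / m₂^(3/2) = 3.37500 / 12.89864 ≈ 0.262

0.262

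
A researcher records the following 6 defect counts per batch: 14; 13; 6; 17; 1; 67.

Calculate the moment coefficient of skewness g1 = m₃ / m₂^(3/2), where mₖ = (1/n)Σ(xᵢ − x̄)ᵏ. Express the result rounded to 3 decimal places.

x̄ = (14 + 13 + 6 + 17 + 1 + 67) / 6 = 19.6667
deviations (xᵢ − x̄): -5.6667, -6.6667, -13.6667, -2.6667, -18.6667, 47.3333
Σ(xᵢ − x̄)² = 2859.3333 ⇒ m₂ = 2859.3333/6 = 476.55556
Σ(xᵢ − x̄)³ = 96493.5556 ⇒ m₃ = 96493.5556/6 = 16082.25926
m₂^(3/2) = 476.55556^(1.5) = 10403.28042
g1 = m₃ / m₂^(3/2) = 16082.25926 / 10403.28042 ≈ 1.546

1.546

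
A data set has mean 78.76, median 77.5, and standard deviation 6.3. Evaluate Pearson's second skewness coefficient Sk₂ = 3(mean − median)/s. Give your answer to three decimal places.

0.600

Sk₂ = 3(78.76 − 77.5) / 6.3 = 3 × 1.2600 / 6.3
    = 3.7800 / 6.3 ≈ 0.600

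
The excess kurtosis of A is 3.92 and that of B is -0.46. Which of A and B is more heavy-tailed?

Higher excess kurtosis ⇒ heavier tails relative to the normal distribution.
3.92 vs -0.46: the larger is 3.92, so A has heavier tails. (A is leptokurtic — heavier-than-normal tails; the other is platykurtic.)

A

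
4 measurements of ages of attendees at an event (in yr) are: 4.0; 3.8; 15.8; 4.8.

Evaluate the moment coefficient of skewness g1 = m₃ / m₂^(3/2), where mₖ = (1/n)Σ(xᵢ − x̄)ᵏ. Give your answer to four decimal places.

1.1359

x̄ = (4.0 + 3.8 + 15.8 + 4.8) / 4 = 7.1000
deviations (xᵢ − x̄): -3.1000, -3.3000, 8.7000, -2.3000
Σ(xᵢ − x̄)² = 101.4800 ⇒ m₂ = 101.4800/4 = 25.37000
Σ(xᵢ − x̄)³ = 580.6080 ⇒ m₃ = 580.6080/4 = 145.15200
m₂^(3/2) = 25.37000^(1.5) = 127.78524
g1 = m₃ / m₂^(3/2) = 145.15200 / 127.78524 ≈ 1.1359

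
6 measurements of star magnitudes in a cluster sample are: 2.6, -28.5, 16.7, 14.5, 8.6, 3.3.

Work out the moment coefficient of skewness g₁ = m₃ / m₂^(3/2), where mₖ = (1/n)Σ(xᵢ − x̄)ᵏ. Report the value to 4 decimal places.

-1.3154

x̄ = (2.6 - 28.5 + 16.7 + 14.5 + 8.6 + 3.3) / 6 = 2.8667
deviations (xᵢ − x̄): -0.2667, -31.3667, 13.8333, 11.6333, 5.7333, 0.4333
Σ(xᵢ − x̄)² = 1343.6933 ⇒ m₂ = 1343.6933/6 = 223.94889
Σ(xᵢ − x̄)³ = -26450.5764 ⇒ m₃ = -26450.5764/6 = -4408.42941
m₂^(3/2) = 223.94889^(1.5) = 3351.37764
g₁ = m₃ / m₂^(3/2) = -4408.42941 / 3351.37764 ≈ -1.3154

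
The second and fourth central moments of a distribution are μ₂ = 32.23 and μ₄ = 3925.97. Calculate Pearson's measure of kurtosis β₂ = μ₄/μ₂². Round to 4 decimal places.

μ₂² = 32.23² = 1038.77290
μ₄/μ₂² = 3925.97 / 1038.77290 = 3.77943
β₂ ≈ 3.7794

3.7794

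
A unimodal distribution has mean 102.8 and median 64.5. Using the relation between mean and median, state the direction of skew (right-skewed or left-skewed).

mean − median = 102.8 − 64.5 = 38.3
mean > median ⇒ the longer tail is on the right ⇒ right-skewed (positively skewed).

right-skewed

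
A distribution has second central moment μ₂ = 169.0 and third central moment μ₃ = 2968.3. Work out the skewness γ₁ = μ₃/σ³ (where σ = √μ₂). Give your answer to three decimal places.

1.351

σ = √μ₂ = √169.0 = 13.00000
σ³ = μ₂^(3/2) = 2197.00000
γ₁ = μ₃/σ³ = 2968.3 / 2197.00000 ≈ 1.351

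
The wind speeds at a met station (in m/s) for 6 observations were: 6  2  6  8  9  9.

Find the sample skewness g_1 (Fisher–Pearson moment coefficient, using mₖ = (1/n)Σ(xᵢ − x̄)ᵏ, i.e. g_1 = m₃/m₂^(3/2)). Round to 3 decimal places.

-0.868

x̄ = (6 + 2 + 6 + 8 + 9 + 9) / 6 = 6.6667
deviations (xᵢ − x̄): -0.6667, -4.6667, -0.6667, 1.3333, 2.3333, 2.3333
Σ(xᵢ − x̄)² = 35.3333 ⇒ m₂ = 35.3333/6 = 5.88889
Σ(xᵢ − x̄)³ = -74.4444 ⇒ m₃ = -74.4444/6 = -12.40741
m₂^(3/2) = 5.88889^(1.5) = 14.29059
g_1 = m₃ / m₂^(3/2) = -12.40741 / 14.29059 ≈ -0.868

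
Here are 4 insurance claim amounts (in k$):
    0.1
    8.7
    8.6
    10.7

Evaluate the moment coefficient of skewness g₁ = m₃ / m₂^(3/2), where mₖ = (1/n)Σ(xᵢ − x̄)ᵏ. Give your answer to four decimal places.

-1.0044

x̄ = (0.1 + 8.7 + 8.6 + 10.7) / 4 = 7.0250
deviations (xᵢ − x̄): -6.9250, 1.6750, 1.5750, 3.6750
Σ(xᵢ − x̄)² = 66.7475 ⇒ m₂ = 66.7475/4 = 16.68688
Σ(xᵢ − x̄)³ = -273.8531 ⇒ m₃ = -273.8531/4 = -68.46328
m₂^(3/2) = 16.68688^(1.5) = 68.16517
g₁ = m₃ / m₂^(3/2) = -68.46328 / 68.16517 ≈ -1.0044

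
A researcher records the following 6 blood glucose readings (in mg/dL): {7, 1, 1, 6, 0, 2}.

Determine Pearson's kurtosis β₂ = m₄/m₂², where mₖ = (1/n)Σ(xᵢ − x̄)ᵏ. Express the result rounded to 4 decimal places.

1.6008

x̄ = 2.8333
Σ(xᵢ − x̄)² = 42.8333 ⇒ m₂ = 7.13889
Σ(xᵢ − x̄)⁴ = 489.4861 ⇒ m₄ = 81.58102
m₂² = 50.96373
β₂ = m₄/m₂² = 81.58102 / 50.96373 ≈ 1.6008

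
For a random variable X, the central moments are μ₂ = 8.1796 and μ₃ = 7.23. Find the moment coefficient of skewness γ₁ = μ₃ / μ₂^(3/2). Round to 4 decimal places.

σ = √μ₂ = √8.1796 = 2.86000
σ³ = μ₂^(3/2) = 23.39366
γ₁ = μ₃/σ³ = 7.23 / 23.39366 ≈ 0.3091

0.3091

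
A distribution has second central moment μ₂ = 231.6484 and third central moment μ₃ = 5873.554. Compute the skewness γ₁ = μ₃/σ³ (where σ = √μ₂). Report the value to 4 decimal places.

1.6659

σ = √μ₂ = √231.6484 = 15.22000
σ³ = μ₂^(3/2) = 3525.68865
γ₁ = μ₃/σ³ = 5873.554 / 3525.68865 ≈ 1.6659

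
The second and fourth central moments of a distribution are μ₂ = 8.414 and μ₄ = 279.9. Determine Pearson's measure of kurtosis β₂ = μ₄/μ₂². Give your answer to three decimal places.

μ₂² = 8.414² = 70.79540
μ₄/μ₂² = 279.9 / 70.79540 = 3.95365
β₂ ≈ 3.954

3.954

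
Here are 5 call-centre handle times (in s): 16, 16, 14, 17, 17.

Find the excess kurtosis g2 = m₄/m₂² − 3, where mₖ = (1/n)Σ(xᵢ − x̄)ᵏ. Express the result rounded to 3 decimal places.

-0.500

x̄ = 16.0000
Σ(xᵢ − x̄)² = 6.0000 ⇒ m₂ = 1.20000
Σ(xᵢ − x̄)⁴ = 18.0000 ⇒ m₄ = 3.60000
m₂² = 1.44000
g2 = m₄/m₂² − 3 = 2.50000 − 3 ≈ -0.500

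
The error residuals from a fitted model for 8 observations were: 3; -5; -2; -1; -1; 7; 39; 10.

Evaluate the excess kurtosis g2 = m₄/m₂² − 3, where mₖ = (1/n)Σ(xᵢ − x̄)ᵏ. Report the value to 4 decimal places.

x̄ = 6.2500
Σ(xᵢ − x̄)² = 1397.5000 ⇒ m₂ = 174.68750
Σ(xᵢ − x̄)⁴ = 1176876.1563 ⇒ m₄ = 147109.51953
m₂² = 30515.72266
g2 = m₄/m₂² − 3 = 4.82078 − 3 ≈ 1.8208

1.8208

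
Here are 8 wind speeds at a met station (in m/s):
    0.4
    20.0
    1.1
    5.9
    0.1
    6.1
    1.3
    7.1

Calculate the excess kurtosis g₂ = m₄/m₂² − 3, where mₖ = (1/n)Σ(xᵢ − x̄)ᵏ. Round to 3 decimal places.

x̄ = 5.2500
Σ(xᵢ − x̄)² = 305.0000 ⇒ m₂ = 38.12500
Σ(xᵢ − x̄)⁴ = 49142.6590 ⇒ m₄ = 6142.83237
m₂² = 1453.51563
g₂ = m₄/m₂² − 3 = 4.22619 − 3 ≈ 1.226

1.226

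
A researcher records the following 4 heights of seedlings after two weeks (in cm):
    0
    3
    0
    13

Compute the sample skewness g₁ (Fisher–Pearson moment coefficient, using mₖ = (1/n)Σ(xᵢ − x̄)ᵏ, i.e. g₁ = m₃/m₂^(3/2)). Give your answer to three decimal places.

0.986

x̄ = (0 + 3 + 0 + 13) / 4 = 4.0000
deviations (xᵢ − x̄): -4.0000, -1.0000, -4.0000, 9.0000
Σ(xᵢ − x̄)² = 114.0000 ⇒ m₂ = 114.0000/4 = 28.50000
Σ(xᵢ − x̄)³ = 600.0000 ⇒ m₃ = 600.0000/4 = 150.00000
m₂^(3/2) = 28.50000^(1.5) = 152.14837
g₁ = m₃ / m₂^(3/2) = 150.00000 / 152.14837 ≈ 0.986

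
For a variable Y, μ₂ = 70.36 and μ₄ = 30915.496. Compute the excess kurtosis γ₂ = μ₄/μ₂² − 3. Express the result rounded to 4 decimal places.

3.2449

μ₂² = 70.36² = 4950.52960
μ₄/μ₂² = 30915.496 / 4950.52960 = 6.24489
γ₂ = 6.24489 − 3 ≈ 3.2449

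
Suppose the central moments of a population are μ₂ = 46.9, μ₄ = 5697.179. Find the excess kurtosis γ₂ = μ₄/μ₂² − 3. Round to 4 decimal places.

-0.4099

μ₂² = 46.9² = 2199.61000
μ₄/μ₂² = 5697.179 / 2199.61000 = 2.59009
γ₂ = 2.59009 − 3 ≈ -0.4099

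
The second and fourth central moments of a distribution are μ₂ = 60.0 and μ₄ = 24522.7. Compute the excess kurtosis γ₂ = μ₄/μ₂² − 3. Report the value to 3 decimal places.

3.812

μ₂² = 60.0² = 3600.00000
μ₄/μ₂² = 24522.7 / 3600.00000 = 6.81186
γ₂ = 6.81186 − 3 ≈ 3.812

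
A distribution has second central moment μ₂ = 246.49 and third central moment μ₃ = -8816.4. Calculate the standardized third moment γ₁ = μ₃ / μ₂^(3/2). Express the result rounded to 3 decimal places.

-2.278

σ = √μ₂ = √246.49 = 15.70000
σ³ = μ₂^(3/2) = 3869.89300
γ₁ = μ₃/σ³ = -8816.4 / 3869.89300 ≈ -2.278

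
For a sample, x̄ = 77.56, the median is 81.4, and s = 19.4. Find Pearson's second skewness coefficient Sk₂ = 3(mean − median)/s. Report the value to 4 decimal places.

Sk₂ = 3(77.56 − 81.4) / 19.4 = 3 × -3.8400 / 19.4
    = -11.5200 / 19.4 ≈ -0.5938

-0.5938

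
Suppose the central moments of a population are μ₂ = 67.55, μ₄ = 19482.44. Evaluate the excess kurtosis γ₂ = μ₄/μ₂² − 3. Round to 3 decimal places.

μ₂² = 67.55² = 4563.00250
μ₄/μ₂² = 19482.44 / 4563.00250 = 4.26965
γ₂ = 4.26965 − 3 ≈ 1.270

1.270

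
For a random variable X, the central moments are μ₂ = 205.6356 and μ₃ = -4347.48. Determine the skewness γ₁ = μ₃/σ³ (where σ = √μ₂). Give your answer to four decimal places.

σ = √μ₂ = √205.6356 = 14.34000
σ³ = μ₂^(3/2) = 2948.81450
γ₁ = μ₃/σ³ = -4347.48 / 2948.81450 ≈ -1.4743

-1.4743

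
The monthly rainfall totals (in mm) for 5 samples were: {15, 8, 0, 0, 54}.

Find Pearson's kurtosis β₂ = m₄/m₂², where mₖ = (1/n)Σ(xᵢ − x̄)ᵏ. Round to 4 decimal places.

x̄ = 15.4000
Σ(xᵢ − x̄)² = 2019.2000 ⇒ m₂ = 403.84000
Σ(xᵢ − x̄)⁴ = 2335469.2160 ⇒ m₄ = 467093.84320
m₂² = 163086.74560
β₂ = m₄/m₂² = 467093.84320 / 163086.74560 ≈ 2.8641

2.8641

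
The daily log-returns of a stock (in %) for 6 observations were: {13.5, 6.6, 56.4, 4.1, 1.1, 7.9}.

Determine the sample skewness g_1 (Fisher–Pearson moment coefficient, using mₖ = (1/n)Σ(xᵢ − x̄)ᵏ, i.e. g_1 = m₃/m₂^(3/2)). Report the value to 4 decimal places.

1.6337

x̄ = (13.5 + 6.6 + 56.4 + 4.1 + 1.1 + 7.9) / 6 = 14.9333
deviations (xᵢ − x̄): -1.4333, -8.3333, 41.4667, -10.8333, -13.8333, -7.0333
Σ(xᵢ − x̄)² = 2149.1733 ⇒ m₂ = 2149.1733/6 = 358.19556
Σ(xᵢ − x̄)³ = 66453.1424 ⇒ m₃ = 66453.1424/6 = 11075.52374
m₂^(3/2) = 358.19556^(1.5) = 6779.22876
g_1 = m₃ / m₂^(3/2) = 11075.52374 / 6779.22876 ≈ 1.6337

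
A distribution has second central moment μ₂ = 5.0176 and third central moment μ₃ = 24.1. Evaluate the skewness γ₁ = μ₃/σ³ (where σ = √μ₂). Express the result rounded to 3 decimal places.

2.144

σ = √μ₂ = √5.0176 = 2.24000
σ³ = μ₂^(3/2) = 11.23942
γ₁ = μ₃/σ³ = 24.1 / 11.23942 ≈ 2.144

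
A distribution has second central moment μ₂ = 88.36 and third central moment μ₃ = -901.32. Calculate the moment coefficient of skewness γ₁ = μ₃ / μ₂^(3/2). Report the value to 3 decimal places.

-1.085

σ = √μ₂ = √88.36 = 9.40000
σ³ = μ₂^(3/2) = 830.58400
γ₁ = μ₃/σ³ = -901.32 / 830.58400 ≈ -1.085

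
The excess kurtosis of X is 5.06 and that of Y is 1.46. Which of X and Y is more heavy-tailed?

X

Higher excess kurtosis ⇒ heavier tails relative to the normal distribution.
5.06 vs 1.46: the larger is 5.06, so X has heavier tails.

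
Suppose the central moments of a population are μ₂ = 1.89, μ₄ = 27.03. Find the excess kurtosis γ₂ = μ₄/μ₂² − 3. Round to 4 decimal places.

4.5670

μ₂² = 1.89² = 3.57210
μ₄/μ₂² = 27.03 / 3.57210 = 7.56698
γ₂ = 7.56698 − 3 ≈ 4.5670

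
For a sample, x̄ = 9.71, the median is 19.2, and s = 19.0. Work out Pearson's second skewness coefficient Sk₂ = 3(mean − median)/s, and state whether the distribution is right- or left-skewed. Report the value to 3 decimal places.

Sk₂ = 3(9.71 − 19.2) / 19.0 = 3 × -9.4900 / 19.0
    = -28.4700 / 19.0 ≈ -1.498
Sk₂ < 0 ⇒ mean < median ⇒ left-skewed (negative skew).

-1.498, left-skewed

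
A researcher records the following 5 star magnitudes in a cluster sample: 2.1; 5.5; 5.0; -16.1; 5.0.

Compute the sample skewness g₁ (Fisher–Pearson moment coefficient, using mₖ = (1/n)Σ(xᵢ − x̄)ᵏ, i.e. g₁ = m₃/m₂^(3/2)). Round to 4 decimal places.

-1.4254

x̄ = (2.1 + 5.5 + 5.0 - 16.1 + 5.0) / 5 = 0.3000
deviations (xᵢ − x̄): 1.8000, 5.2000, 4.7000, -16.4000, 4.7000
Σ(xᵢ − x̄)² = 343.4200 ⇒ m₂ = 343.4200/5 = 68.68400
Σ(xᵢ − x̄)³ = -4056.8580 ⇒ m₃ = -4056.8580/5 = -811.37160
m₂^(3/2) = 68.68400^(1.5) = 569.22422
g₁ = m₃ / m₂^(3/2) = -811.37160 / 569.22422 ≈ -1.4254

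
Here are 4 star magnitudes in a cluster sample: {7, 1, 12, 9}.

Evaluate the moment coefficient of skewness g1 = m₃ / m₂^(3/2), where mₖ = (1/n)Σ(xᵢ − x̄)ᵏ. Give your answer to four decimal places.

-0.5053

x̄ = (7 + 1 + 12 + 9) / 4 = 7.2500
deviations (xᵢ − x̄): -0.2500, -6.2500, 4.7500, 1.7500
Σ(xᵢ − x̄)² = 64.7500 ⇒ m₂ = 64.7500/4 = 16.18750
Σ(xᵢ − x̄)³ = -131.6250 ⇒ m₃ = -131.6250/4 = -32.90625
m₂^(3/2) = 16.18750^(1.5) = 65.12829
g1 = m₃ / m₂^(3/2) = -32.90625 / 65.12829 ≈ -0.5053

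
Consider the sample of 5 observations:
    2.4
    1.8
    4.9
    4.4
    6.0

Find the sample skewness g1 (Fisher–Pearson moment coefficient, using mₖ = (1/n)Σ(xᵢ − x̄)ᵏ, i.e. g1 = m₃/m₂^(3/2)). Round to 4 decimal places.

-0.1163

x̄ = (2.4 + 1.8 + 4.9 + 4.4 + 6.0) / 5 = 3.9000
deviations (xᵢ − x̄): -1.5000, -2.1000, 1.0000, 0.5000, 2.1000
Σ(xᵢ − x̄)² = 12.3200 ⇒ m₂ = 12.3200/5 = 2.46400
Σ(xᵢ − x̄)³ = -2.2500 ⇒ m₃ = -2.2500/5 = -0.45000
m₂^(3/2) = 2.46400^(1.5) = 3.86777
g1 = m₃ / m₂^(3/2) = -0.45000 / 3.86777 ≈ -0.1163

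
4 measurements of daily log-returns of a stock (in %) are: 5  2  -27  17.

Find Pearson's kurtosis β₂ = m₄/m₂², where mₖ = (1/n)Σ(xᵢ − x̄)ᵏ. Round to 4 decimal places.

2.1080

x̄ = -0.7500
Σ(xᵢ − x̄)² = 1044.7500 ⇒ m₂ = 261.18750
Σ(xᵢ − x̄)⁴ = 575221.8281 ⇒ m₄ = 143805.45703
m₂² = 68218.91016
β₂ = m₄/m₂² = 143805.45703 / 68218.91016 ≈ 2.1080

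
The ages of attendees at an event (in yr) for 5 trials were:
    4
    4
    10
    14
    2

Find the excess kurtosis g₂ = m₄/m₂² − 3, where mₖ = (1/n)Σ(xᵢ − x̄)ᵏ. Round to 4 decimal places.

-1.3042

x̄ = 6.8000
Σ(xᵢ − x̄)² = 100.8000 ⇒ m₂ = 20.16000
Σ(xᵢ − x̄)⁴ = 3446.0160 ⇒ m₄ = 689.20320
m₂² = 406.42560
g₂ = m₄/m₂² − 3 = 1.69577 − 3 ≈ -1.3042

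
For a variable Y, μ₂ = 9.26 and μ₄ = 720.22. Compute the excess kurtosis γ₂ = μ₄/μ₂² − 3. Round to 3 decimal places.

μ₂² = 9.26² = 85.74760
μ₄/μ₂² = 720.22 / 85.74760 = 8.39930
γ₂ = 8.39930 − 3 ≈ 5.399

5.399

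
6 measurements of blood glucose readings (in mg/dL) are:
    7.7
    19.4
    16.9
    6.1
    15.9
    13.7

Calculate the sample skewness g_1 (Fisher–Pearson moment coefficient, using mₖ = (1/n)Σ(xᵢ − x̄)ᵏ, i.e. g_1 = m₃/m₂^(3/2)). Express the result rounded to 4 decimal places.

-0.3694

x̄ = (7.7 + 19.4 + 16.9 + 6.1 + 15.9 + 13.7) / 6 = 13.2833
deviations (xᵢ − x̄): -5.5833, 6.1167, 3.6167, -7.1833, 2.6167, 0.4167
Σ(xᵢ − x̄)² = 140.2883 ⇒ m₂ = 140.2883/6 = 23.38139
Σ(xᵢ − x̄)³ = -250.5726 ⇒ m₃ = -250.5726/6 = -41.76209
m₂^(3/2) = 23.38139^(1.5) = 113.05908
g_1 = m₃ / m₂^(3/2) = -41.76209 / 113.05908 ≈ -0.3694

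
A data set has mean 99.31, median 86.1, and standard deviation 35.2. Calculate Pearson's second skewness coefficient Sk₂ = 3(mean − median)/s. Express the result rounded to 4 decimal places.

Sk₂ = 3(99.31 − 86.1) / 35.2 = 3 × 13.2100 / 35.2
    = 39.6300 / 35.2 ≈ 1.1259

1.1259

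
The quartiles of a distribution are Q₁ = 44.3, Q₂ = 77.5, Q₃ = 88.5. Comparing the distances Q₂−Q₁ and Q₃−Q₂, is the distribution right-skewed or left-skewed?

left-skewed

Q₂ − Q₁ = 33.2;  Q₃ − Q₂ = 11.0
Q₂ − Q₁ > Q₃ − Q₂ ⇒ the lower half is more spread out ⇒ left-skewed.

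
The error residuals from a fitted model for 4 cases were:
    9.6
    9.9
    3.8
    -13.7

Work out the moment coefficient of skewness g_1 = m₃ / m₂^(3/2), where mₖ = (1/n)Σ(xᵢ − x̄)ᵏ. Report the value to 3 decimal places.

x̄ = (9.6 + 9.9 + 3.8 - 13.7) / 4 = 2.4000
deviations (xᵢ − x̄): 7.2000, 7.5000, 1.4000, -16.1000
Σ(xᵢ − x̄)² = 369.2600 ⇒ m₂ = 369.2600/4 = 92.31500
Σ(xᵢ − x̄)³ = -3375.4140 ⇒ m₃ = -3375.4140/4 = -843.85350
m₂^(3/2) = 92.31500^(1.5) = 886.96894
g_1 = m₃ / m₂^(3/2) = -843.85350 / 886.96894 ≈ -0.951

-0.951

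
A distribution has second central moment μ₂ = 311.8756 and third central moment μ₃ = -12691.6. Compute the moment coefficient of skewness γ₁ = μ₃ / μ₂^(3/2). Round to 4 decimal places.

-2.3043

σ = √μ₂ = √311.8756 = 17.66000
σ³ = μ₂^(3/2) = 5507.72310
γ₁ = μ₃/σ³ = -12691.6 / 5507.72310 ≈ -2.3043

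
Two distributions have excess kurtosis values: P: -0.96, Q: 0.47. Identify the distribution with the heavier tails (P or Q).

Q

Higher excess kurtosis ⇒ heavier tails relative to the normal distribution.
-0.96 vs 0.47: the larger is 0.47, so Q has heavier tails. (Q is leptokurtic — heavier-than-normal tails; the other is platykurtic.)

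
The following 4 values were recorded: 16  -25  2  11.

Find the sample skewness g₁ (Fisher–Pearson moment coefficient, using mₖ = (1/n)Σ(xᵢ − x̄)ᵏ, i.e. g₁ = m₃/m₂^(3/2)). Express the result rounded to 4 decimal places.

x̄ = (16 - 25 + 2 + 11) / 4 = 1.0000
deviations (xᵢ − x̄): 15.0000, -26.0000, 1.0000, 10.0000
Σ(xᵢ − x̄)² = 1002.0000 ⇒ m₂ = 1002.0000/4 = 250.50000
Σ(xᵢ − x̄)³ = -13200.0000 ⇒ m₃ = -13200.0000/4 = -3300.00000
m₂^(3/2) = 250.50000^(1.5) = 3964.71154
g₁ = m₃ / m₂^(3/2) = -3300.00000 / 3964.71154 ≈ -0.8323

-0.8323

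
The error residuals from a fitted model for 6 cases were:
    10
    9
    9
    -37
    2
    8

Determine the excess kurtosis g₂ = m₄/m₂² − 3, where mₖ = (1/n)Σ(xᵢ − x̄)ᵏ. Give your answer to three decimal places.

x̄ = 0.1667
Σ(xᵢ − x̄)² = 1698.8333 ⇒ m₂ = 283.13889
Σ(xᵢ − x̄)⁴ = 1933461.4861 ⇒ m₄ = 322243.58102
m₂² = 80167.63040
g₂ = m₄/m₂² − 3 = 4.01962 − 3 ≈ 1.020

1.020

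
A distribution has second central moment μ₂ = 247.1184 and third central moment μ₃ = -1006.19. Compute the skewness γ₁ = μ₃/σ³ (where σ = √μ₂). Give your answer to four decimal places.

σ = √μ₂ = √247.1184 = 15.72000
σ³ = μ₂^(3/2) = 3884.70125
γ₁ = μ₃/σ³ = -1006.19 / 3884.70125 ≈ -0.2590

-0.2590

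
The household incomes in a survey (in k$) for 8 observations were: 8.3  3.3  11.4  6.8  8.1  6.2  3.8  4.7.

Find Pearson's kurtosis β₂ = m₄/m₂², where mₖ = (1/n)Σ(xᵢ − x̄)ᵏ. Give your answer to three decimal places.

2.311

x̄ = 6.5750
Σ(xᵢ − x̄)² = 50.7150 ⇒ m₂ = 6.33938
Σ(xᵢ − x̄)⁴ = 742.9710 ⇒ m₄ = 92.87137
m₂² = 40.18768
β₂ = m₄/m₂² = 92.87137 / 40.18768 ≈ 2.311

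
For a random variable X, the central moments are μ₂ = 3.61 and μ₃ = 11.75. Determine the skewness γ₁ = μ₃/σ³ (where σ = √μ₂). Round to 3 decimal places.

σ = √μ₂ = √3.61 = 1.90000
σ³ = μ₂^(3/2) = 6.85900
γ₁ = μ₃/σ³ = 11.75 / 6.85900 ≈ 1.713

1.713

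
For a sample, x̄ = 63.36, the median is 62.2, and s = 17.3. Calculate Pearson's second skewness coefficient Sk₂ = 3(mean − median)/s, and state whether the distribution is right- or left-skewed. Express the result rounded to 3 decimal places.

Sk₂ = 3(63.36 − 62.2) / 17.3 = 3 × 1.1600 / 17.3
    = 3.4800 / 17.3 ≈ 0.201
Sk₂ > 0 ⇒ mean > median ⇒ right-skewed (positive skew).

0.201, right-skewed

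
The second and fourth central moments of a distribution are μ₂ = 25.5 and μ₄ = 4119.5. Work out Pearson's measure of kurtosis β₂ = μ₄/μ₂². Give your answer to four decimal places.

6.3353

μ₂² = 25.5² = 650.25000
μ₄/μ₂² = 4119.5 / 650.25000 = 6.33526
β₂ ≈ 6.3353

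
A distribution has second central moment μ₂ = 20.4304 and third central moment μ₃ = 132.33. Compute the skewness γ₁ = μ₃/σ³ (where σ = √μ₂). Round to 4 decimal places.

1.4330

σ = √μ₂ = √20.4304 = 4.52000
σ³ = μ₂^(3/2) = 92.34541
γ₁ = μ₃/σ³ = 132.33 / 92.34541 ≈ 1.4330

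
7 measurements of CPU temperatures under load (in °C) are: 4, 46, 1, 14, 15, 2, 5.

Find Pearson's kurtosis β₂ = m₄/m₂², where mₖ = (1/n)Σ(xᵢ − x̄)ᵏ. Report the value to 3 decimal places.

4.058

x̄ = 12.4286
Σ(xᵢ − x̄)² = 1501.7143 ⇒ m₂ = 214.53061
Σ(xᵢ − x̄)⁴ = 1307250.0875 ⇒ m₄ = 186750.01249
m₂² = 46023.38359
β₂ = m₄/m₂² = 186750.01249 / 46023.38359 ≈ 4.058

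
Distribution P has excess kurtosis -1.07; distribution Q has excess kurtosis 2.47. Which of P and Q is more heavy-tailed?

Higher excess kurtosis ⇒ heavier tails relative to the normal distribution.
-1.07 vs 2.47: the larger is 2.47, so Q has heavier tails. (Q is leptokurtic — heavier-than-normal tails; the other is platykurtic.)

Q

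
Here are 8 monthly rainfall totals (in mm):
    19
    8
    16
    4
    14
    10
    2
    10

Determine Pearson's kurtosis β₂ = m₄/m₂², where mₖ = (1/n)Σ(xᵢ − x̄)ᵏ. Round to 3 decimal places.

x̄ = 10.3750
Σ(xᵢ − x̄)² = 235.8750 ⇒ m₂ = 29.48438
Σ(xᵢ − x̄)⁴ = 13310.9941 ⇒ m₄ = 1663.87427
m₂² = 869.32837
β₂ = m₄/m₂² = 1663.87427 / 869.32837 ≈ 1.914

1.914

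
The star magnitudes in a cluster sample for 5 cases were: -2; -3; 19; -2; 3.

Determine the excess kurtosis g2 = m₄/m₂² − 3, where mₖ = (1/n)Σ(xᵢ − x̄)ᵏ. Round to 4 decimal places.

-0.0896

x̄ = 3.0000
Σ(xᵢ − x̄)² = 342.0000 ⇒ m₂ = 68.40000
Σ(xᵢ − x̄)⁴ = 68082.0000 ⇒ m₄ = 13616.40000
m₂² = 4678.56000
g2 = m₄/m₂² − 3 = 2.91038 − 3 ≈ -0.0896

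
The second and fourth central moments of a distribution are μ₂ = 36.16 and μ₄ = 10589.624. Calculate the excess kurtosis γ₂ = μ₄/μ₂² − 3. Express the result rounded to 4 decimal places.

μ₂² = 36.16² = 1307.54560
μ₄/μ₂² = 10589.624 / 1307.54560 = 8.09886
γ₂ = 8.09886 − 3 ≈ 5.0989

5.0989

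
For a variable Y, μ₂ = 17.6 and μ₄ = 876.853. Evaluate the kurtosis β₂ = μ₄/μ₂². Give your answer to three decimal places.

μ₂² = 17.6² = 309.76000
μ₄/μ₂² = 876.853 / 309.76000 = 2.83075
β₂ ≈ 2.831

2.831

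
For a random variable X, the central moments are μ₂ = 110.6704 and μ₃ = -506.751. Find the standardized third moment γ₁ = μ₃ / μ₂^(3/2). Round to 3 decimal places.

σ = √μ₂ = √110.6704 = 10.52000
σ³ = μ₂^(3/2) = 1164.25261
γ₁ = μ₃/σ³ = -506.751 / 1164.25261 ≈ -0.435

-0.435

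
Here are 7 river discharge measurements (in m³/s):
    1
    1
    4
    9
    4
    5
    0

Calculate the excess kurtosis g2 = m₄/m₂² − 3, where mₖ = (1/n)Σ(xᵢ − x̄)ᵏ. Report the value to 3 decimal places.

-0.525

x̄ = 3.4286
Σ(xᵢ − x̄)² = 57.7143 ⇒ m₂ = 8.24490
Σ(xᵢ − x̄)⁴ = 1177.5977 ⇒ m₄ = 168.22824
m₂² = 67.97834
g2 = m₄/m₂² − 3 = 2.47473 − 3 ≈ -0.525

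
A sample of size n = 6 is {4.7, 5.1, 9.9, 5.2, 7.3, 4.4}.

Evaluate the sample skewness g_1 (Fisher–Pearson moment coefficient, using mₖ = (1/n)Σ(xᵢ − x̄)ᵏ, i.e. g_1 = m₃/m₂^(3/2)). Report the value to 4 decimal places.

x̄ = (4.7 + 5.1 + 9.9 + 5.2 + 7.3 + 4.4) / 6 = 6.1000
deviations (xᵢ − x̄): -1.4000, -1.0000, 3.8000, -0.9000, 1.2000, -1.7000
Σ(xᵢ − x̄)² = 22.5400 ⇒ m₂ = 22.5400/6 = 3.75667
Σ(xᵢ − x̄)³ = 47.2140 ⇒ m₃ = 47.2140/6 = 7.86900
m₂^(3/2) = 3.75667^(1.5) = 7.28122
g_1 = m₃ / m₂^(3/2) = 7.86900 / 7.28122 ≈ 1.0807

1.0807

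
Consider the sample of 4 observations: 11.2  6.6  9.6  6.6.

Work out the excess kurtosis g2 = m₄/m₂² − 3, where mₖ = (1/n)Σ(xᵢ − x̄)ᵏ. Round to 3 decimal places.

-1.694

x̄ = 8.5000
Σ(xᵢ − x̄)² = 15.7200 ⇒ m₂ = 3.93000
Σ(xᵢ − x̄)⁴ = 80.6724 ⇒ m₄ = 20.16810
m₂² = 15.44490
g2 = m₄/m₂² − 3 = 1.30581 − 3 ≈ -1.694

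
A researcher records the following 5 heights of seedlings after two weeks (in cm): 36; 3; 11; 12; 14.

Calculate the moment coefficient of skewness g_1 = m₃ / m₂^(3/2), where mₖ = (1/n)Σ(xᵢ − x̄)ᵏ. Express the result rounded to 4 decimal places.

x̄ = (36 + 3 + 11 + 12 + 14) / 5 = 15.2000
deviations (xᵢ − x̄): 20.8000, -12.2000, -4.2000, -3.2000, -1.2000
Σ(xᵢ − x̄)² = 610.8000 ⇒ m₂ = 610.8000/5 = 122.16000
Σ(xᵢ − x̄)³ = 7074.4800 ⇒ m₃ = 7074.4800/5 = 1414.89600
m₂^(3/2) = 122.16000^(1.5) = 1350.18580
g_1 = m₃ / m₂^(3/2) = 1414.89600 / 1350.18580 ≈ 1.0479

1.0479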